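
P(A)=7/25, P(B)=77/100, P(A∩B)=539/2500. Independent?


P(A)×P(B) = 539/2500
P(A∩B) = 539/2500
Equal ✓ → Independent

Yes, independent


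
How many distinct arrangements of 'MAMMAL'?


Letters: 6, freq: {'M': 3, 'A': 2, 'L': 1}
6!/(3!×2!×1!) = 720/12 = 60

60


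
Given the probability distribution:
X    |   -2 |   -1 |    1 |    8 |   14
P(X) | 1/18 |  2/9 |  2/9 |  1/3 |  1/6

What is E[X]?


E[X] = Σ x·P(X=x)
= (-2)×(1/18) + (-1)×(2/9) + (1)×(2/9) + (8)×(1/3) + (14)×(1/6)
= 44/9

E[X] = 44/9


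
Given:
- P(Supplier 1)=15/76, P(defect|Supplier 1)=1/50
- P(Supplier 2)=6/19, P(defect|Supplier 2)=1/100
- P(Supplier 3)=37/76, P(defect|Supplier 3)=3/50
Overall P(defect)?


P(B) = Σ P(B|Aᵢ)×P(Aᵢ)
  1/50×15/76 = 3/760
  1/100×6/19 = 3/950
  3/50×37/76 = 111/3800
Sum = 69/1900

P(defect) = 69/1900 ≈ 3.63%


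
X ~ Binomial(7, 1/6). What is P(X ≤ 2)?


P(X ≤ 2) = Σ P(X=i) for i=0..2
P(X=0) = 78125/279936
P(X=1) = 109375/279936
P(X=2) = 21875/93312
Sum = 3125/3456

P(X ≤ 2) = 3125/3456 ≈ 90.42%


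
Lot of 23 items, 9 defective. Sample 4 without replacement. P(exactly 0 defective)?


Hypergeometric: C(9,0)×C(14,4)/C(23,4)
= 1×1001/8855 = 13/115

P(X=0) = 13/115 ≈ 11.30%


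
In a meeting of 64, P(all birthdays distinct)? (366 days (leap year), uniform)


P(all different) = Π(366-i)/366 for i=0..63
= (366/366)×(365/366)×...×(303/366)
= 0.002858

P ≈ 0.0029 ≈ 0.29%


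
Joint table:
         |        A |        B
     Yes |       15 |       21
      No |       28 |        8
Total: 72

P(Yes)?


P(Yes) = (15+21)/72 = 36/72 = 1/2

P(Yes) = 1/2 ≈ 50.00%


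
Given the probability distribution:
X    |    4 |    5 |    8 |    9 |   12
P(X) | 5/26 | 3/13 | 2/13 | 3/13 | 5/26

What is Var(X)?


E[X] = 98/13
E[X²] = 846/13
Var(X) = E[X²] - (E[X])² = 846/13 - 9604/169 = 1394/169

Var(X) = 1394/169 ≈ 8.2485


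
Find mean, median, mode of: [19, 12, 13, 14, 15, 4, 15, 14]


Sorted: [4, 12, 13, 14, 14, 15, 15, 19]
Mean = 106/8 = 53/4
Median = 14
Freq: {19: 1, 12: 1, 13: 1, 14: 2, 15: 2, 4: 1}
Mode: [14, 15]

Mean=53/4, Median=14, Mode=[14, 15]


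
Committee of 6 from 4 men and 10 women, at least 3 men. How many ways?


Count by #men:
  3M,3W: C(4,3)×C(10,3)=480
  4M,2W: C(4,4)×C(10,2)=45
Total = 525

525


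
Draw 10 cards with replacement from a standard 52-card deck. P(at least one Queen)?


P(not a Queen) = 48/52 = 12/13
P(none in 10 draws) = (12/13)^10 = 61917364224/137858491849
P(≥1 Queen) = 1 - 61917364224/137858491849 = 75941127625/137858491849

P = 75941127625/137858491849 ≈ 55.09%


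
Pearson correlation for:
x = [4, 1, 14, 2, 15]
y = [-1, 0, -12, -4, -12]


n=5, Σx=36, Σy=-29, Σxy=-360, Σx²=442, Σy²=305
r = (5×(-360) - 36×(-29))/√((5×442 - 36²)(5×305 - (-29)²))
= -756/√(914×684) = -756/√625176 ≈ -756/790.6807 ≈ -0.9561

r ≈ -0.9561


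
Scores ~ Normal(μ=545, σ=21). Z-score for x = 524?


z = (x - μ)/σ = (524 - 545)/21 = -1.0

z = -1.0


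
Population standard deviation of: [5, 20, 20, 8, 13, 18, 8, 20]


Mean = 112/8 = 14
  (5-14)²=81
  (20-14)²=36
  (20-14)²=36
  (8-14)²=36
  (13-14)²=1
  (18-14)²=16
  (8-14)²=36
  (20-14)²=36
Σ(x-μ)² = 278
σ² = 278/8 = 139/4

σ = √(139/4) ≈ 5.8949


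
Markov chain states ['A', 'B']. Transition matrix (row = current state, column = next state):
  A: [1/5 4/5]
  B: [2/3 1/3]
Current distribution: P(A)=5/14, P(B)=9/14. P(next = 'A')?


P(next=A) = Σᵢ P(now=i)×P(i→A)
= 5/14×1/5 + 9/14×2/3
= 1/14 + 3/7 = 1/2

P = 1/2 ≈ 0.5000


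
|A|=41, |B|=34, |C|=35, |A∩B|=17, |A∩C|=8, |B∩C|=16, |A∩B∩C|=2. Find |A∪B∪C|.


|A∪B∪C| = 41+34+35-17-8-16+2 = 71

|A∪B∪C| = 71


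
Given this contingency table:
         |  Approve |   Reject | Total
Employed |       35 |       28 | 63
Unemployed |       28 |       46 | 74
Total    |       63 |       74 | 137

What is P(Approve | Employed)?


P(Approve | Employed) = 35/(35+28) = 35/63 = 5/9

P(Approve|Employed) = 5/9 ≈ 55.56%


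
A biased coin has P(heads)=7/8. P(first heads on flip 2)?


Geometric: P(X=2) = (1-p)^(k-1)×p = (1/8)^1×7/8 = 7/64

P(X=2) = 7/64 ≈ 10.94%


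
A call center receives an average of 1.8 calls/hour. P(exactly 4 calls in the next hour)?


Poisson(λ=1.8): P(X=4) = e^(-λ)×λ^k/k!
= e^(-1.8) × 1.8^4 / 4!
≈ 0.1652988882 × 10.4976 / 24 ≈ 0.072302

P(X=4) ≈ 0.072302 ≈ 7.23%


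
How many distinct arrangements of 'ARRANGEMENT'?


Letters: 11, freq: {'A': 2, 'R': 2, 'N': 2, 'G': 1, 'E': 2, 'M': 1, 'T': 1}
11!/(2!×2!×2!×1!×2!×1!×1!) = 39916800/16 = 2494800

2494800


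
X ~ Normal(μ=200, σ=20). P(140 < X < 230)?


z₁=(140-200)/20=-3.0, z₂=(230-200)/20=1.5
P = Φ(1.5) - Φ(-3.0) = 0.933193 - 0.001350 = 0.931843 ≈ 0.9318

P(140 < X < 230) ≈ 0.9318


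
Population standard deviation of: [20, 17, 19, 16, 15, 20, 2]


Mean = 109/7
  (20-109/7)²=961/49
  (17-109/7)²=100/49
  (19-109/7)²=576/49
  (16-109/7)²=9/49
  (15-109/7)²=16/49
  (20-109/7)²=961/49
  (2-109/7)²=9025/49
Σ(x-μ)² = 1664/7
σ² = (1664/7)/7 = 1664/49

σ = √(1664/49) ≈ 5.8275


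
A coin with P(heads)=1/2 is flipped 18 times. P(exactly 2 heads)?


Binomial: P(X=2) = C(18,2)×p^2×(1-p)^16
= 153 × 1/4 × 1/65536 = 153/262144

P(X=2) = 153/262144 ≈ 0.06%


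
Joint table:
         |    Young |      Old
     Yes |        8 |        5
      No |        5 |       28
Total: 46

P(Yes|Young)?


P(Yes|Young) = 8/(8+5) = 8/13

P = 8/13 ≈ 61.54%


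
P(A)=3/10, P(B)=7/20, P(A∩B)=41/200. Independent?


P(A)×P(B) = 21/200
P(A∩B) = 41/200
Not equal → NOT independent

No, not independent


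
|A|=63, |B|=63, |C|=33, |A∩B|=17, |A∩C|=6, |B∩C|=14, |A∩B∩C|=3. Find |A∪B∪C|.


|A∪B∪C| = 63+63+33-17-6-14+3 = 125

|A∪B∪C| = 125


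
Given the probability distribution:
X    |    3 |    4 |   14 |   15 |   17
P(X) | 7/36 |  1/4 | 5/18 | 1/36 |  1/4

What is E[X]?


E[X] = Σ x·P(X=x)
= (3)×(7/36) + (4)×(1/4) + (14)×(5/18) + (15)×(1/36) + (17)×(1/4)
= 365/36

E[X] = 365/36


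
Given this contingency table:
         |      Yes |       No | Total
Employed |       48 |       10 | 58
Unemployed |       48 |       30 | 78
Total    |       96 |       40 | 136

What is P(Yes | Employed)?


P(Yes | Employed) = 48/(48+10) = 48/58 = 24/29

P(Yes|Employed) = 24/29 ≈ 82.76%


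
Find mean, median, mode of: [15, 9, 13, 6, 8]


Sorted: [6, 8, 9, 13, 15]
Mean = 51/5
Median = 9
Freq: {15: 1, 9: 1, 13: 1, 6: 1, 8: 1}
Mode: No mode

Mean=51/5, Median=9, Mode=No mode


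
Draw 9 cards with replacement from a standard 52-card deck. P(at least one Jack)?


P(not a Jack) = 48/52 = 12/13
P(none in 9 draws) = (12/13)^9 = 5159780352/10604499373
P(≥1 Jack) = 1 - 5159780352/10604499373 = 5444719021/10604499373

P = 5444719021/10604499373 ≈ 51.34%


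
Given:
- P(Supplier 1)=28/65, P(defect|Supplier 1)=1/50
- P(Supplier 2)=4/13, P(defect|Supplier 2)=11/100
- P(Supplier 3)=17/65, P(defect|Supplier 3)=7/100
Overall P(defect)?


P(B) = Σ P(B|Aᵢ)×P(Aᵢ)
  1/50×28/65 = 14/1625
  11/100×4/13 = 11/325
  7/100×17/65 = 119/6500
Sum = 79/1300

P(defect) = 79/1300 ≈ 6.08%


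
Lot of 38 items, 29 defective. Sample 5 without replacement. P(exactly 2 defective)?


Hypergeometric: C(29,2)×C(9,3)/C(38,5)
= 406×84/501942 = 812/11951

P(X=2) = 812/11951 ≈ 6.79%


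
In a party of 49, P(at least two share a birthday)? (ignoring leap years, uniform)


P(all different) = Π(365-i)/365 for i=0..48
= 0.034220
P(match) = 1 - 0.034220 = 0.965780

P ≈ 0.9658 ≈ 96.58%


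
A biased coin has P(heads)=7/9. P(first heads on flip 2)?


Geometric: P(X=2) = (1-p)^(k-1)×p = (2/9)^1×7/9 = 14/81

P(X=2) = 14/81 ≈ 17.28%


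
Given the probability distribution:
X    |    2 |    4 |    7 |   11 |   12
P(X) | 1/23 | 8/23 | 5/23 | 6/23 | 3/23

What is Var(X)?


E[X] = 171/23
E[X²] = 1535/23
Var(X) = E[X²] - (E[X])² = 1535/23 - 29241/529 = 6064/529

Var(X) = 6064/529 ≈ 11.4631


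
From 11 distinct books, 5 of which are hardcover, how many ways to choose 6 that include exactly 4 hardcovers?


Choose 4 of the 5 hardcovers and 2 of the other 6 books:
C(5,4)×C(6,2) = 5×15 = 75

75


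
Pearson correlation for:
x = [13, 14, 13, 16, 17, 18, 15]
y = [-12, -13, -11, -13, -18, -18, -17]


n=7, Σx=106, Σy=-102, Σxy=-1574, Σx²=1628, Σy²=1540
r = (7×(-1574) - 106×(-102))/√((7×1628 - 106²)(7×1540 - (-102)²))
= -206/√(160×376) = -206/√60160 ≈ -206/245.2754 ≈ -0.8399

r ≈ -0.8399


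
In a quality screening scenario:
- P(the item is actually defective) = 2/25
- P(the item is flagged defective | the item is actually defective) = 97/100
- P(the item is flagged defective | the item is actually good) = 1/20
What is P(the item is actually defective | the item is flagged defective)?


Using Bayes' theorem:
P(A|B) = P(B|A)·P(A) / P(B)

P(the item is flagged defective) = 97/100 × 2/25 + 1/20 × 23/25
= 97/1250 + 23/500 = 309/2500

P(the item is actually defective|the item is flagged defective) = (97/1250) / (309/2500) = 194/309

P(the item is actually defective|the item is flagged defective) = 194/309 ≈ 62.78%


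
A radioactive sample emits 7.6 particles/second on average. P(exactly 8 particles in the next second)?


Poisson(λ=7.6): P(X=8) = e^(-λ)×λ^k/k!
= e^(-7.6) × 7.6^8 / 8!
≈ 0.0005004514334 × 11130347.8745 / 40320 ≈ 0.138150

P(X=8) ≈ 0.138150 ≈ 13.81%


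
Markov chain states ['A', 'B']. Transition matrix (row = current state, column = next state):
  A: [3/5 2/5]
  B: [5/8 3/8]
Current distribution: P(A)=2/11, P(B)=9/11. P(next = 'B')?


P(next=B) = Σᵢ P(now=i)×P(i→B)
= 2/11×2/5 + 9/11×3/8
= 4/55 + 27/88 = 167/440

P = 167/440 ≈ 0.3795


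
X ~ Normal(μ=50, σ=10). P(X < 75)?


z = (75-50)/10 = 2.5
P(Z < 2.5) = 0.9938

P(X < 75) ≈ 0.9938


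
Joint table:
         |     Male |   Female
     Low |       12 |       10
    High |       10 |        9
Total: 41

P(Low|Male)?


P(Low|Male) = 12/(12+10) = 12/22 = 6/11

P = 6/11 ≈ 54.55%


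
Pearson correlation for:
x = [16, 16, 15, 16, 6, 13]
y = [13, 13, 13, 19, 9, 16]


n=6, Σx=82, Σy=83, Σxy=1177, Σx²=1198, Σy²=1205
r = (6×1177 - 82×83)/√((6×1198 - 82²)(6×1205 - 83²))
= 256/√(464×341) = 256/√158224 ≈ 256/397.7738 ≈ 0.6436

r ≈ 0.6436


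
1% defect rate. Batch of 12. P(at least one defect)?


P(all good) = (99/100)^12 = 886384871716129280658801/1000000000000000000000000
P(≥1 defect) = 113615128283870719341199/1000000000000000000000000

P = 113615128283870719341199/1000000000000000000000000 ≈ 11.36%


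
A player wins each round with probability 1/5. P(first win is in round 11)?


Geometric: P(X=11) = (1-p)^(k-1)×p = (4/5)^10×1/5 = 1048576/48828125

P(X=11) = 1048576/48828125 ≈ 2.15%


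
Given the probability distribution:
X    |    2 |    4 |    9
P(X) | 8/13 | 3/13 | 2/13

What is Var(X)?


E[X] = 46/13
E[X²] = 242/13
Var(X) = E[X²] - (E[X])² = 242/13 - 2116/169 = 1030/169

Var(X) = 1030/169 ≈ 6.0947


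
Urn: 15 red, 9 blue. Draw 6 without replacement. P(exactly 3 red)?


Hypergeometric: C(15,3)×C(9,3)/C(24,6)
= 455×84/134596 = 1365/4807

P(X=3) = 1365/4807 ≈ 28.40%


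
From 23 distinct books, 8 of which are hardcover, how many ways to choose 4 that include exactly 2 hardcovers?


Choose 2 of the 8 hardcovers and 2 of the other 15 books:
C(8,2)×C(15,2) = 28×105 = 2940

2940


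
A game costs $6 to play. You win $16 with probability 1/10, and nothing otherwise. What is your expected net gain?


E[gain] = (16-6)×1/10 + (-6)×9/10
= 1 - 27/5 = -22/5

Expected net gain = $-22/5 ≈ $-4.40


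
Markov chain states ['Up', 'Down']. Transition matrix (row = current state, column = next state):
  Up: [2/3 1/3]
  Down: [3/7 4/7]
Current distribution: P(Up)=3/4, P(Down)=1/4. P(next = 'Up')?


P(next=Up) = Σᵢ P(now=i)×P(i→Up)
= 3/4×2/3 + 1/4×3/7
= 1/2 + 3/28 = 17/28

P = 17/28 ≈ 0.6071


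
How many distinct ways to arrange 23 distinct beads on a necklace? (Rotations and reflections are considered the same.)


Free circular arrangements: rotations and reflections both identified.
(n-1)!/2 = 22!/2 = 1124000727777607680000/2 = 562000363888803840000

562000363888803840000


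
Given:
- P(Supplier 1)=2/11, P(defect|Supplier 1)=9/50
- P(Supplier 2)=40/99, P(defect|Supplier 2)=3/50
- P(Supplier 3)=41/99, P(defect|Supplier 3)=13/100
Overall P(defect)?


P(B) = Σ P(B|Aᵢ)×P(Aᵢ)
  9/50×2/11 = 9/275
  3/50×40/99 = 4/165
  13/100×41/99 = 533/9900
Sum = 1097/9900

P(defect) = 1097/9900 ≈ 11.08%


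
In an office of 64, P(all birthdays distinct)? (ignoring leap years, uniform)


P(all different) = Π(365-i)/365 for i=0..63
= (365/365)×(364/365)×...×(302/365)
= 0.002810

P ≈ 0.0028 ≈ 0.28%


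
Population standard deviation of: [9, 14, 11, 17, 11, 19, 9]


Mean = 90/7
  (9-90/7)²=729/49
  (14-90/7)²=64/49
  (11-90/7)²=169/49
  (17-90/7)²=841/49
  (11-90/7)²=169/49
  (19-90/7)²=1849/49
  (9-90/7)²=729/49
Σ(x-μ)² = 650/7
σ² = (650/7)/7 = 650/49

σ = √(650/49) ≈ 3.6422


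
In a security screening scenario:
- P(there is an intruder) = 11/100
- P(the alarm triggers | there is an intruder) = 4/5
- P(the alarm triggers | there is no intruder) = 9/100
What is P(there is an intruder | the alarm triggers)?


Using Bayes' theorem:
P(A|B) = P(B|A)·P(A) / P(B)

P(the alarm triggers) = 4/5 × 11/100 + 9/100 × 89/100
= 11/125 + 801/10000 = 1681/10000

P(there is an intruder|the alarm triggers) = (11/125) / (1681/10000) = 880/1681

P(there is an intruder|the alarm triggers) = 880/1681 ≈ 52.35%


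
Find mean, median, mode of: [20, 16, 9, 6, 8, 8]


Sorted: [6, 8, 8, 9, 16, 20]
Mean = 67/6
Median = 17/2
Freq: {20: 1, 16: 1, 9: 1, 6: 1, 8: 2}
Mode: [8]

Mean=67/6, Median=17/2, Mode=8


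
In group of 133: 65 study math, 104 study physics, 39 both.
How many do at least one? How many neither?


|A∪B| = 65+104-39 = 130
Neither = 133-130 = 3

At least one: 130; Neither: 3


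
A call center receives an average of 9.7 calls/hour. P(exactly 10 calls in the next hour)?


Poisson(λ=9.7): P(X=10) = e^(-λ)×λ^k/k!
= e^(-9.7) × 9.7^10 / 10!
≈ 6.128349505e-05 × 7374241268.95 / 3628800 ≈ 0.124537

P(X=10) ≈ 0.124537 ≈ 12.45%


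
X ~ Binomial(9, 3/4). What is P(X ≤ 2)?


P(X ≤ 2) = Σ P(X=i) for i=0..2
P(X=0) = 1/262144
P(X=1) = 27/262144
P(X=2) = 81/65536
Sum = 11/8192

P(X ≤ 2) = 11/8192 ≈ 0.13%


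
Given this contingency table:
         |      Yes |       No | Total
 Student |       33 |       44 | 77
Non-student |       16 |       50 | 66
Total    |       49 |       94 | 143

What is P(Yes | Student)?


P(Yes | Student) = 33/(33+44) = 33/77 = 3/7

P(Yes|Student) = 3/7 ≈ 42.86%


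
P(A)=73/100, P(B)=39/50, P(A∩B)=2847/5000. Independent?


P(A)×P(B) = 2847/5000
P(A∩B) = 2847/5000
Equal ✓ → Independent

Yes, independent


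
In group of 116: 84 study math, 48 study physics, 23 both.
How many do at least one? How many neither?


|A∪B| = 84+48-23 = 109
Neither = 116-109 = 7

At least one: 109; Neither: 7


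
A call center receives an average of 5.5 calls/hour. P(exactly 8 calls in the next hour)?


Poisson(λ=5.5): P(X=8) = e^(-λ)×λ^k/k!
= e^(-5.5) × 5.5^8 / 8!
≈ 0.004086771438 × 837339.378906 / 40320 ≈ 0.084871

P(X=8) ≈ 0.084871 ≈ 8.49%


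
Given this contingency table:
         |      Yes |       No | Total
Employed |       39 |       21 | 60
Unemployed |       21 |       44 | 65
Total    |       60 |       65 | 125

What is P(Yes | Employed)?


P(Yes | Employed) = 39/(39+21) = 39/60 = 13/20

P(Yes|Employed) = 13/20 ≈ 65.00%


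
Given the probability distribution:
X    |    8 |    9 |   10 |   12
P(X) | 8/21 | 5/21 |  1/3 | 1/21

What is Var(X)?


E[X] = 191/21
E[X²] = 587/7
Var(X) = E[X²] - (E[X])² = 587/7 - 36481/441 = 500/441

Var(X) = 500/441 ≈ 1.1338


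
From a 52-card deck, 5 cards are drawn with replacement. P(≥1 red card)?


P(not a red card) = 26/52 = 1/2
P(none in 5 draws) = (1/2)^5 = 1/32
P(≥1 red card) = 1 - 1/32 = 31/32

P = 31/32 ≈ 96.88%


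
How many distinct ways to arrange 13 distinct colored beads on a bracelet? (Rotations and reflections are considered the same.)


Free circular arrangements: rotations and reflections both identified.
(n-1)!/2 = 12!/2 = 479001600/2 = 239500800

239500800


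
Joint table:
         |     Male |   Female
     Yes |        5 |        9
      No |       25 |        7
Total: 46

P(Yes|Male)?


P(Yes|Male) = 5/(5+25) = 5/30 = 1/6

P = 1/6 ≈ 16.67%


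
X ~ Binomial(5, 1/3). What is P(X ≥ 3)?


P(X ≥ 3) = Σ P(X=i) for i=3..5
P(X=3) = 40/243
P(X=4) = 10/243
P(X=5) = 1/243
Sum = 17/81

P(X ≥ 3) = 17/81 ≈ 20.99%


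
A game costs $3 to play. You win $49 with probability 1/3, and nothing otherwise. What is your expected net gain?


E[gain] = (49-3)×1/3 + (-3)×2/3
= 46/3 - 2 = 40/3

Expected net gain = $40/3 ≈ $13.33


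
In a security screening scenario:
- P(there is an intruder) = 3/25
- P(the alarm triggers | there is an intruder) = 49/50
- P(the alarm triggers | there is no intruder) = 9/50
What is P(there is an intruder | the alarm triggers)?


Using Bayes' theorem:
P(A|B) = P(B|A)·P(A) / P(B)

P(the alarm triggers) = 49/50 × 3/25 + 9/50 × 22/25
= 147/1250 + 99/625 = 69/250

P(there is an intruder|the alarm triggers) = (147/1250) / (69/250) = 49/115

P(there is an intruder|the alarm triggers) = 49/115 ≈ 42.61%


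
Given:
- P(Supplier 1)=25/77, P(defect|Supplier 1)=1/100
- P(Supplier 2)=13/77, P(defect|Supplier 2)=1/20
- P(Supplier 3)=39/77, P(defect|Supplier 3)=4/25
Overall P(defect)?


P(B) = Σ P(B|Aᵢ)×P(Aᵢ)
  1/100×25/77 = 1/308
  1/20×13/77 = 13/1540
  4/25×39/77 = 156/1925
Sum = 51/550

P(defect) = 51/550 ≈ 9.27%


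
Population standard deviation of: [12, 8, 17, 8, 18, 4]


Mean = 67/6
  (12-67/6)²=25/36
  (8-67/6)²=361/36
  (17-67/6)²=1225/36
  (8-67/6)²=361/36
  (18-67/6)²=1681/36
  (4-67/6)²=1849/36
Σ(x-μ)² = 917/6
σ² = (917/6)/6 = 917/36

σ = √(917/36) ≈ 5.0470


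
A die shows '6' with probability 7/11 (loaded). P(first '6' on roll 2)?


Geometric: P(X=2) = (1-p)^(k-1)×p = (4/11)^1×7/11 = 28/121

P(X=2) = 28/121 ≈ 23.14%


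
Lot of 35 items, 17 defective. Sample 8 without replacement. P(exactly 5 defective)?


Hypergeometric: C(17,5)×C(18,3)/C(35,8)
= 6188×816/23535820 = 10608/49445

P(X=5) = 10608/49445 ≈ 21.45%


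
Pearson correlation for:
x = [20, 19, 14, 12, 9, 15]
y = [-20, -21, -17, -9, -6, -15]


n=6, Σx=89, Σy=-88, Σxy=-1424, Σx²=1407, Σy²=1472
r = (6×(-1424) - 89×(-88))/√((6×1407 - 89²)(6×1472 - (-88)²))
= -712/√(521×1088) = -712/√566848 ≈ -712/752.8931 ≈ -0.9457

r ≈ -0.9457


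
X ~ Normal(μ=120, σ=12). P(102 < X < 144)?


z₁=(102-120)/12=-1.5, z₂=(144-120)/12=2.0
P = Φ(2.0) - Φ(-1.5) = 0.977250 - 0.066807 = 0.910443 ≈ 0.9104

P(102 < X < 144) ≈ 0.9104


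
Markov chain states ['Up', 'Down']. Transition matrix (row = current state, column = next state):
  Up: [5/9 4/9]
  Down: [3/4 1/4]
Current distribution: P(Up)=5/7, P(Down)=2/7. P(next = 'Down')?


P(next=Down) = Σᵢ P(now=i)×P(i→Down)
= 5/7×4/9 + 2/7×1/4
= 20/63 + 1/14 = 7/18

P = 7/18 ≈ 0.3889


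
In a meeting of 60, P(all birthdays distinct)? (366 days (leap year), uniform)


P(all different) = Π(366-i)/366 for i=0..59
= (366/366)×(365/366)×...×(307/366)
= 0.005966

P ≈ 0.0060 ≈ 0.60%


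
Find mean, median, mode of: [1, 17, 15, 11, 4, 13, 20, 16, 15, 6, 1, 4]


Sorted: [1, 1, 4, 4, 6, 11, 13, 15, 15, 16, 17, 20]
Mean = 123/12 = 41/4
Median = 12
Freq: {1: 2, 17: 1, 15: 2, 11: 1, 4: 2, 13: 1, 20: 1, 16: 1, 6: 1}
Mode: [1, 4, 15]

Mean=41/4, Median=12, Mode=[1, 4, 15]


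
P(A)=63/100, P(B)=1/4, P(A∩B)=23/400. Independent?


P(A)×P(B) = 63/400
P(A∩B) = 23/400
Not equal → NOT independent

No, not independent


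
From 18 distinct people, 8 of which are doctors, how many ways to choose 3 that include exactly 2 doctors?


Choose 2 of the 8 doctors and 1 of the other 10 people:
C(8,2)×C(10,1) = 28×10 = 280

280


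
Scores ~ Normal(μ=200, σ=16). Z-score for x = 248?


z = (x - μ)/σ = (248 - 200)/16 = 3.0

z = 3.0


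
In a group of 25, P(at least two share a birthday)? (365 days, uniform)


P(all different) = Π(365-i)/365 for i=0..24
= 0.431300
P(match) = 1 - 0.431300 = 0.568700

P ≈ 0.5687 ≈ 56.87%


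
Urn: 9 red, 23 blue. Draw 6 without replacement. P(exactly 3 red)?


Hypergeometric: C(9,3)×C(23,3)/C(32,6)
= 84×1771/906192 = 1771/10788

P(X=3) = 1771/10788 ≈ 16.42%


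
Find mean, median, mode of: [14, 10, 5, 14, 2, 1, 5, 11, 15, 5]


Sorted: [1, 2, 5, 5, 5, 10, 11, 14, 14, 15]
Mean = 82/10 = 41/5
Median = 15/2
Freq: {14: 2, 10: 1, 5: 3, 2: 1, 1: 1, 11: 1, 15: 1}
Mode: [5]

Mean=41/5, Median=15/2, Mode=5


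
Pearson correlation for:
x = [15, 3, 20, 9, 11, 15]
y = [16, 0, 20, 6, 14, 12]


n=6, Σx=73, Σy=68, Σxy=1028, Σx²=1061, Σy²=1032
r = (6×1028 - 73×68)/√((6×1061 - 73²)(6×1032 - 68²))
= 1204/√(1037×1568) = 1204/√1626016 ≈ 1204/1275.1533 ≈ 0.9442

r ≈ 0.9442


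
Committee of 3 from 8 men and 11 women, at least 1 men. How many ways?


Count by #men:
  1M,2W: C(8,1)×C(11,2)=440
  2M,1W: C(8,2)×C(11,1)=308
  3M,0W: C(8,3)×C(11,0)=56
Total = 804

804


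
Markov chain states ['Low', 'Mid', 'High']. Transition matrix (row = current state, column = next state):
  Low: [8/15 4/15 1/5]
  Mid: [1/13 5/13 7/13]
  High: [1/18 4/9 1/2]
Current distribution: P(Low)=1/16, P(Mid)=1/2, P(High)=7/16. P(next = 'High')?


P(next=High) = Σᵢ P(now=i)×P(i→High)
= 1/16×1/5 + 1/2×7/13 + 7/16×1/2
= 1/80 + 7/26 + 7/32 = 1041/2080

P = 1041/2080 ≈ 0.5005


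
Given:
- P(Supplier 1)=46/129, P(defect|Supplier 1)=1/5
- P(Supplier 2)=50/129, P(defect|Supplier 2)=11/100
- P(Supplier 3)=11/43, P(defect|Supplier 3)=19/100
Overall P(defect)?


P(B) = Σ P(B|Aᵢ)×P(Aᵢ)
  1/5×46/129 = 46/645
  11/100×50/129 = 11/258
  19/100×11/43 = 209/4300
Sum = 699/4300

P(defect) = 699/4300 ≈ 16.26%


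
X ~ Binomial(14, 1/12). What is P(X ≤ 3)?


P(X ≤ 3) = Σ P(X=i) for i=0..3
P(X=0) = 379749833583241/1283918464548864
P(X=1) = 241658985007517/641959232274432
P(X=2) = 285596982281611/1283918464548864
P(X=3) = 25963362025601/320979616137216
Sum = 626259116991145/641959232274432

P(X ≤ 3) = 626259116991145/641959232274432 ≈ 97.55%


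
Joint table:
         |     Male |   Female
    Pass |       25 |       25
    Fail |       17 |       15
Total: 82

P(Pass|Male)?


P(Pass|Male) = 25/(25+17) = 25/42

P = 25/42 ≈ 59.52%


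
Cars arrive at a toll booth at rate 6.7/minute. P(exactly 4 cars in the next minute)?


Poisson(λ=6.7): P(X=4) = e^(-λ)×λ^k/k!
= e^(-6.7) × 6.7^4 / 4!
≈ 0.001230911903 × 2015.1121 / 24 ≈ 0.103351

P(X=4) ≈ 0.103351 ≈ 10.34%


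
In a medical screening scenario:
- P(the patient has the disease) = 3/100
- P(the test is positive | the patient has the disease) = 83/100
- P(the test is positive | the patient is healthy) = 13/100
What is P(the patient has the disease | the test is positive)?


Using Bayes' theorem:
P(A|B) = P(B|A)·P(A) / P(B)

P(the test is positive) = 83/100 × 3/100 + 13/100 × 97/100
= 249/10000 + 1261/10000 = 151/1000

P(the patient has the disease|the test is positive) = (249/10000) / (151/1000) = 249/1510

P(the patient has the disease|the test is positive) = 249/1510 ≈ 16.49%


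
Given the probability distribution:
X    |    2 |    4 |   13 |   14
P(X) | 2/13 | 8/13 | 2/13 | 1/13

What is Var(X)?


E[X] = 76/13
E[X²] = 670/13
Var(X) = E[X²] - (E[X])² = 670/13 - 5776/169 = 2934/169

Var(X) = 2934/169 ≈ 17.3609


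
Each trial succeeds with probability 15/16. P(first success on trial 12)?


Geometric: P(X=12) = (1-p)^(k-1)×p = (1/16)^11×15/16 = 15/281474976710656

P(X=12) = 15/281474976710656 ≈ 0.00%


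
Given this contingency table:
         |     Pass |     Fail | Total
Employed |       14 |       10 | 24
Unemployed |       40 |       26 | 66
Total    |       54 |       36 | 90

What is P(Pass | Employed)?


P(Pass | Employed) = 14/(14+10) = 14/24 = 7/12

P(Pass|Employed) = 7/12 ≈ 58.33%


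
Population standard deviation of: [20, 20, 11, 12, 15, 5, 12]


Mean = 95/7
  (20-95/7)²=2025/49
  (20-95/7)²=2025/49
  (11-95/7)²=324/49
  (12-95/7)²=121/49
  (15-95/7)²=100/49
  (5-95/7)²=3600/49
  (12-95/7)²=121/49
Σ(x-μ)² = 1188/7
σ² = (1188/7)/7 = 1188/49

σ = √(1188/49) ≈ 4.9239


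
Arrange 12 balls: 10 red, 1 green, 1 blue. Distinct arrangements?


12!/(10!×1!×1!) = 132

132


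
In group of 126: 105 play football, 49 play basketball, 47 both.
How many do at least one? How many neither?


|A∪B| = 105+49-47 = 107
Neither = 126-107 = 19

At least one: 107; Neither: 19


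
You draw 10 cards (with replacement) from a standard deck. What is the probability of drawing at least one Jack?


P(not a Jack) = 48/52 = 12/13
P(none in 10 draws) = (12/13)^10 = 61917364224/137858491849
P(≥1 Jack) = 1 - 61917364224/137858491849 = 75941127625/137858491849

P = 75941127625/137858491849 ≈ 55.09%


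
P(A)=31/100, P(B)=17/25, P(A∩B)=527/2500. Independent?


P(A)×P(B) = 527/2500
P(A∩B) = 527/2500
Equal ✓ → Independent

Yes, independent


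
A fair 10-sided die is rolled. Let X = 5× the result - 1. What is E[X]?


E[die] = (1+10)/2 = 11/2
E[X] = 5×11/2 - 1 = 53/2

E[X] = 53/2


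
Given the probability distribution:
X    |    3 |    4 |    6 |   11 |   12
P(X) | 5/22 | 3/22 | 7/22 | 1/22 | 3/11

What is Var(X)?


E[X] = 76/11
E[X²] = 665/11
Var(X) = E[X²] - (E[X])² = 665/11 - 5776/121 = 1539/121

Var(X) = 1539/121 ≈ 12.7190


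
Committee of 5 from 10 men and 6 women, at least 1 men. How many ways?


Count by #men:
  1M,4W: C(10,1)×C(6,4)=150
  2M,3W: C(10,2)×C(6,3)=900
  3M,2W: C(10,3)×C(6,2)=1800
  4M,1W: C(10,4)×C(6,1)=1260
  5M,0W: C(10,5)×C(6,0)=252
Total = 4362

4362


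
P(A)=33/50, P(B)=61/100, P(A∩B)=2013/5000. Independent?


P(A)×P(B) = 2013/5000
P(A∩B) = 2013/5000
Equal ✓ → Independent

Yes, independent


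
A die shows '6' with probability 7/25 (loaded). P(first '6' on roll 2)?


Geometric: P(X=2) = (1-p)^(k-1)×p = (18/25)^1×7/25 = 126/625

P(X=2) = 126/625 ≈ 20.16%


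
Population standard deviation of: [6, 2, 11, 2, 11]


Mean = 32/5
  (6-32/5)²=4/25
  (2-32/5)²=484/25
  (11-32/5)²=529/25
  (2-32/5)²=484/25
  (11-32/5)²=529/25
Σ(x-μ)² = 406/5
σ² = (406/5)/5 = 406/25

σ = √(406/25) ≈ 4.0299


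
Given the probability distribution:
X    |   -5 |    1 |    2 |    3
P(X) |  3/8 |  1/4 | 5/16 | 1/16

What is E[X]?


E[X] = Σ x·P(X=x)
= (-5)×(3/8) + (1)×(1/4) + (2)×(5/16) + (3)×(1/16)
= -13/16

E[X] = -13/16


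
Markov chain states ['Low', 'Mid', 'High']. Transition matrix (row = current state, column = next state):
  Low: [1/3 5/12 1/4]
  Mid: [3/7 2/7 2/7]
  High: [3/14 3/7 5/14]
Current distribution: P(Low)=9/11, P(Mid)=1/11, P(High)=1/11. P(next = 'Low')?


P(next=Low) = Σᵢ P(now=i)×P(i→Low)
= 9/11×1/3 + 1/11×3/7 + 1/11×3/14
= 3/11 + 3/77 + 3/154 = 51/154

P = 51/154 ≈ 0.3312


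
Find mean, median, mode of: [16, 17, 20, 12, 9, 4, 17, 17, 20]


Sorted: [4, 9, 12, 16, 17, 17, 17, 20, 20]
Mean = 132/9 = 44/3
Median = 17
Freq: {16: 1, 17: 3, 20: 2, 12: 1, 9: 1, 4: 1}
Mode: [17]

Mean=44/3, Median=17, Mode=17


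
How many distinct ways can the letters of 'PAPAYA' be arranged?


Letters: 6, freq: {'P': 2, 'A': 3, 'Y': 1}
6!/(2!×3!×1!) = 720/12 = 60

60


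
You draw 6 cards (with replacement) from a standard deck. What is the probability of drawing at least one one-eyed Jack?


P(not a one-eyed Jack) = 50/52 = 25/26
P(none in 6 draws) = (25/26)^6 = 244140625/308915776
P(≥1 one-eyed Jack) = 1 - 244140625/308915776 = 64775151/308915776

P = 64775151/308915776 ≈ 20.97%


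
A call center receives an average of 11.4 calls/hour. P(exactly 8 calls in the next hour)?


Poisson(λ=11.4): P(X=8) = e^(-λ)×λ^k/k!
= e^(-11.4) × 11.4^8 / 8!
≈ 1.119548484e-05 × 285258642.207 / 40320 ≈ 0.079207

P(X=8) ≈ 0.079207 ≈ 7.92%


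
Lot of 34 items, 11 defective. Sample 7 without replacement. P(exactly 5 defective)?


Hypergeometric: C(11,5)×C(23,2)/C(34,7)
= 462×253/5379616 = 5313/244528

P(X=5) = 5313/244528 ≈ 2.17%


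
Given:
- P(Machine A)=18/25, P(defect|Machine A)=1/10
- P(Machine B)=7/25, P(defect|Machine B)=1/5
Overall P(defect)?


P(B) = Σ P(B|Aᵢ)×P(Aᵢ)
  1/10×18/25 = 9/125
  1/5×7/25 = 7/125
Sum = 16/125

P(defect) = 16/125 ≈ 12.80%


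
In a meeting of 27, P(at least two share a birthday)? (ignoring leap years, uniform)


P(all different) = Π(365-i)/365 for i=0..26
= 0.373141
P(match) = 1 - 0.373141 = 0.626859

P ≈ 0.6269 ≈ 62.69%


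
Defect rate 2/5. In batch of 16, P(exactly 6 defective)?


Binomial: P(X=6) = C(16,6)×p^6×(1-p)^10
= 8008 × 64/15625 × 59049/9765625 = 30263321088/152587890625

P(X=6) = 30263321088/152587890625 ≈ 19.83%


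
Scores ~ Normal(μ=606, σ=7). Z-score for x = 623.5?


z = (x - μ)/σ = (623.5 - 606)/7 = 2.5

z = 2.5


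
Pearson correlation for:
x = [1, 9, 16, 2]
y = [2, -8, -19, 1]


n=4, Σx=28, Σy=-24, Σxy=-372, Σx²=342, Σy²=430
r = (4×(-372) - 28×(-24))/√((4×342 - 28²)(4×430 - (-24)²))
= -816/√(584×1144) = -816/√668096 ≈ -816/817.3714 ≈ -0.9983

r ≈ -0.9983


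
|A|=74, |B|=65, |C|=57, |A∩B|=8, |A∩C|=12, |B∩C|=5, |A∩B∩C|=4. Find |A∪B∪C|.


|A∪B∪C| = 74+65+57-8-12-5+4 = 175

|A∪B∪C| = 175


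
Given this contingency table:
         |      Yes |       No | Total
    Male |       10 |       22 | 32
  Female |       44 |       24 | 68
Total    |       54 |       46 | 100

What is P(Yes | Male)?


P(Yes | Male) = 10/(10+22) = 10/32 = 5/16

P(Yes|Male) = 5/16 ≈ 31.25%


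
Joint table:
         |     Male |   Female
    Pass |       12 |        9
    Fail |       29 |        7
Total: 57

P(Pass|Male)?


P(Pass|Male) = 12/(12+29) = 12/41

P = 12/41 ≈ 29.27%


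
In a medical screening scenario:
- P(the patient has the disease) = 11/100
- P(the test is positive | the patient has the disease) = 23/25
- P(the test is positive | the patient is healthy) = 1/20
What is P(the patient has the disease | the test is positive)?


Using Bayes' theorem:
P(A|B) = P(B|A)·P(A) / P(B)

P(the test is positive) = 23/25 × 11/100 + 1/20 × 89/100
= 253/2500 + 89/2000 = 1457/10000

P(the patient has the disease|the test is positive) = (253/2500) / (1457/10000) = 1012/1457

P(the patient has the disease|the test is positive) = 1012/1457 ≈ 69.46%


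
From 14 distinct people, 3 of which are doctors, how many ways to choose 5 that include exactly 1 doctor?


Choose 1 of the 3 doctors and 4 of the other 11 people:
C(3,1)×C(11,4) = 3×330 = 990

990


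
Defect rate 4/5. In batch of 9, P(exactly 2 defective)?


Binomial: P(X=2) = C(9,2)×p^2×(1-p)^7
= 36 × 16/25 × 1/78125 = 576/1953125

P(X=2) = 576/1953125 ≈ 0.03%


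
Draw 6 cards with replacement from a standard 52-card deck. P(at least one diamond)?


P(not a diamond) = 39/52 = 3/4
P(none in 6 draws) = (3/4)^6 = 729/4096
P(≥1 diamond) = 1 - 729/4096 = 3367/4096

P = 3367/4096 ≈ 82.20%


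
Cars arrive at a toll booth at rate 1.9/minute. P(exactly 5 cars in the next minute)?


Poisson(λ=1.9): P(X=5) = e^(-λ)×λ^k/k!
= e^(-1.9) × 1.9^5 / 5!
≈ 0.1495686192 × 24.76099 / 120 ≈ 0.030862

P(X=5) ≈ 0.030862 ≈ 3.09%


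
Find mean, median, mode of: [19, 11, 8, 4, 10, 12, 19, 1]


Sorted: [1, 4, 8, 10, 11, 12, 19, 19]
Mean = 84/8 = 21/2
Median = 21/2
Freq: {19: 2, 11: 1, 8: 1, 4: 1, 10: 1, 12: 1, 1: 1}
Mode: [19]

Mean=21/2, Median=21/2, Mode=19


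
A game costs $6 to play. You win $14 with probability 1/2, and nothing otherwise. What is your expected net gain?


E[gain] = (14-6)×1/2 + (-6)×1/2
= 4 - 3 = 1

Expected net gain = $1 ≈ $1.00


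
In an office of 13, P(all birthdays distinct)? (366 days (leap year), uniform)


P(all different) = Π(366-i)/366 for i=0..12
= (366/366)×(365/366)×...×(354/366)
= 0.806071

P ≈ 0.8061 ≈ 80.61%


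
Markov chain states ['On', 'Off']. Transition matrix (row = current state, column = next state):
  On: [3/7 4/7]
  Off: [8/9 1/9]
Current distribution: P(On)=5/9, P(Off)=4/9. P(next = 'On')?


P(next=On) = Σᵢ P(now=i)×P(i→On)
= 5/9×3/7 + 4/9×8/9
= 5/21 + 32/81 = 359/567

P = 359/567 ≈ 0.6332


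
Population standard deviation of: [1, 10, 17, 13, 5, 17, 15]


Mean = 78/7
  (1-78/7)²=5041/49
  (10-78/7)²=64/49
  (17-78/7)²=1681/49
  (13-78/7)²=169/49
  (5-78/7)²=1849/49
  (17-78/7)²=1681/49
  (15-78/7)²=729/49
Σ(x-μ)² = 1602/7
σ² = (1602/7)/7 = 1602/49

σ = √(1602/49) ≈ 5.7179


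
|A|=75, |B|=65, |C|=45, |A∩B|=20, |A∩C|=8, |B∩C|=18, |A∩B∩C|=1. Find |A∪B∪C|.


|A∪B∪C| = 75+65+45-20-8-18+1 = 140

|A∪B∪C| = 140


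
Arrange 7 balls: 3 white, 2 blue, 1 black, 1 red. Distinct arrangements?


7!/(3!×2!×1!×1!) = 420

420


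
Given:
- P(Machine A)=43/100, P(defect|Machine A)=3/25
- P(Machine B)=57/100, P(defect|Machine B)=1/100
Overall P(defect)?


P(B) = Σ P(B|Aᵢ)×P(Aᵢ)
  3/25×43/100 = 129/2500
  1/100×57/100 = 57/10000
Sum = 573/10000

P(defect) = 573/10000 ≈ 5.73%


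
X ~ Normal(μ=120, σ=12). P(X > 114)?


z = (114-120)/12 = -0.5
P(X > 114) = 1 - P(Z ≤ -0.5) = 1 - 0.3085 = 0.6915

P(X > 114) ≈ 0.6915


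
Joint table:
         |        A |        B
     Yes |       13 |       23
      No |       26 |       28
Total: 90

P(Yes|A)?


P(Yes|A) = 13/(13+26) = 13/39 = 1/3

P = 1/3 ≈ 33.33%


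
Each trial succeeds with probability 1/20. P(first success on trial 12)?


Geometric: P(X=12) = (1-p)^(k-1)×p = (19/20)^11×1/20 = 116490258898219/4096000000000000

P(X=12) = 116490258898219/4096000000000000 ≈ 2.84%


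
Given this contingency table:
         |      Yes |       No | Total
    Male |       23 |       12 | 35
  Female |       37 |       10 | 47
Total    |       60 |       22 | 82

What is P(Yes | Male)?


P(Yes | Male) = 23/(23+12) = 23/35

P(Yes|Male) = 23/35 ≈ 65.71%


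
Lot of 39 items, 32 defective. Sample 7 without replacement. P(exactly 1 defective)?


Hypergeometric: C(32,1)×C(7,6)/C(39,7)
= 32×7/15380937 = 224/15380937

P(X=1) = 224/15380937 ≈ 0.00%


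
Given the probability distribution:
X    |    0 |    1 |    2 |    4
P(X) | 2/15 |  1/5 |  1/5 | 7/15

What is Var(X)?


E[X] = 37/15
E[X²] = 127/15
Var(X) = E[X²] - (E[X])² = 127/15 - 1369/225 = 536/225

Var(X) = 536/225 ≈ 2.3822


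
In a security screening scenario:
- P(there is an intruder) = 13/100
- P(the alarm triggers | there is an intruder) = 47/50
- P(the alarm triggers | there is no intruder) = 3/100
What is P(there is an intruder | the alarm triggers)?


Using Bayes' theorem:
P(A|B) = P(B|A)·P(A) / P(B)

P(the alarm triggers) = 47/50 × 13/100 + 3/100 × 87/100
= 611/5000 + 261/10000 = 1483/10000

P(there is an intruder|the alarm triggers) = (611/5000) / (1483/10000) = 1222/1483

P(there is an intruder|the alarm triggers) = 1222/1483 ≈ 82.40%


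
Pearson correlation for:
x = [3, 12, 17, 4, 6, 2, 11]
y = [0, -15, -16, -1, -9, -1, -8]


n=7, Σx=55, Σy=-50, Σxy=-600, Σx²=619, Σy²=628
r = (7×(-600) - 55×(-50))/√((7×619 - 55²)(7×628 - (-50)²))
= -1450/√(1308×1896) = -1450/√2479968 ≈ -1450/1574.7914 ≈ -0.9208

r ≈ -0.9208


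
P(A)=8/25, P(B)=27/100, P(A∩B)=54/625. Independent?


P(A)×P(B) = 54/625
P(A∩B) = 54/625
Equal ✓ → Independent

Yes, independent


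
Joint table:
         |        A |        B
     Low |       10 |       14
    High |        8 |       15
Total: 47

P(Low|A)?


P(Low|A) = 10/(10+8) = 10/18 = 5/9

P = 5/9 ≈ 55.56%


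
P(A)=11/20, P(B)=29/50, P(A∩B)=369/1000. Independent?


P(A)×P(B) = 319/1000
P(A∩B) = 369/1000
Not equal → NOT independent

No, not independent


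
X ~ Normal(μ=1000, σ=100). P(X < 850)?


z = (850-1000)/100 = -1.5
P(Z < -1.5) = 0.0668

P(X < 850) ≈ 0.0668


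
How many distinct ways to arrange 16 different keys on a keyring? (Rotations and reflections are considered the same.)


Free circular arrangements: rotations and reflections both identified.
(n-1)!/2 = 15!/2 = 1307674368000/2 = 653837184000

653837184000


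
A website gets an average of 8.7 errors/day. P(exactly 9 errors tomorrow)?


Poisson(λ=8.7): P(X=9) = e^(-λ)×λ^k/k!
= e^(-8.7) × 8.7^9 / 9!
≈ 0.000166585811 × 285544154.243 / 362880 ≈ 0.131084

P(X=9) ≈ 0.131084 ≈ 13.11%


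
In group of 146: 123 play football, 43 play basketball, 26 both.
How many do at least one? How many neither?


|A∪B| = 123+43-26 = 140
Neither = 146-140 = 6

At least one: 140; Neither: 6


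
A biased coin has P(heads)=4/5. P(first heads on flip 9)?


Geometric: P(X=9) = (1-p)^(k-1)×p = (1/5)^8×4/5 = 4/1953125

P(X=9) = 4/1953125 ≈ 0.00%


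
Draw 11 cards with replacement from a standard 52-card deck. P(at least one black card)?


P(not a black card) = 26/52 = 1/2
P(none in 11 draws) = (1/2)^11 = 1/2048
P(≥1 black card) = 1 - 1/2048 = 2047/2048

P = 2047/2048 ≈ 99.95%


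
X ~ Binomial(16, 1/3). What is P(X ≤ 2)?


P(X ≤ 2) = Σ P(X=i) for i=0..2
P(X=0) = 65536/43046721
P(X=1) = 524288/43046721
P(X=2) = 655360/14348907
Sum = 851968/14348907

P(X ≤ 2) = 851968/14348907 ≈ 5.94%


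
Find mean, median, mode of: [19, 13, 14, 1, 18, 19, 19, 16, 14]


Sorted: [1, 13, 14, 14, 16, 18, 19, 19, 19]
Mean = 133/9
Median = 16
Freq: {19: 3, 13: 1, 14: 2, 1: 1, 18: 1, 16: 1}
Mode: [19]

Mean=133/9, Median=16, Mode=19


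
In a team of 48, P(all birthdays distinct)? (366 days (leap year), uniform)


P(all different) = Π(366-i)/366 for i=0..47
= (366/366)×(365/366)×...×(319/366)
= 0.039768

P ≈ 0.0398 ≈ 3.98%


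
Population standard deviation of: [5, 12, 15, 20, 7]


Mean = 59/5
  (5-59/5)²=1156/25
  (12-59/5)²=1/25
  (15-59/5)²=256/25
  (20-59/5)²=1681/25
  (7-59/5)²=576/25
Σ(x-μ)² = 734/5
σ² = (734/5)/5 = 734/25

σ = √(734/25) ≈ 5.4185


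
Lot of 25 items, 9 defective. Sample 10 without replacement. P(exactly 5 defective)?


Hypergeometric: C(9,5)×C(16,5)/C(25,10)
= 126×4368/3268760 = 68796/408595

P(X=5) = 68796/408595 ≈ 16.84%


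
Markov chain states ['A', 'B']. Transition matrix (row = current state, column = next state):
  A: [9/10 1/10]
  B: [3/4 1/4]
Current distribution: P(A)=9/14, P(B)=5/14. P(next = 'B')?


P(next=B) = Σᵢ P(now=i)×P(i→B)
= 9/14×1/10 + 5/14×1/4
= 9/140 + 5/56 = 43/280

P = 43/280 ≈ 0.1536


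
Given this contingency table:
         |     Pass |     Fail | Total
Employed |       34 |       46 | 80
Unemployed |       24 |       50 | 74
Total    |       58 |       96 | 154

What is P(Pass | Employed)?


P(Pass | Employed) = 34/(34+46) = 34/80 = 17/40

P(Pass|Employed) = 17/40 ≈ 42.50%


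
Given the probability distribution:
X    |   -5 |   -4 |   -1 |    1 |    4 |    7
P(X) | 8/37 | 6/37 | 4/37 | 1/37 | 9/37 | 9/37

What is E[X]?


E[X] = Σ x·P(X=x)
= (-5)×(8/37) + (-4)×(6/37) + (-1)×(4/37) + (1)×(1/37) + (4)×(9/37) + (7)×(9/37)
= 32/37

E[X] = 32/37


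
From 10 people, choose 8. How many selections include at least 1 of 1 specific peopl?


Complement: C(10,8) - C(9,8) = 45 - 9 = 36

36
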